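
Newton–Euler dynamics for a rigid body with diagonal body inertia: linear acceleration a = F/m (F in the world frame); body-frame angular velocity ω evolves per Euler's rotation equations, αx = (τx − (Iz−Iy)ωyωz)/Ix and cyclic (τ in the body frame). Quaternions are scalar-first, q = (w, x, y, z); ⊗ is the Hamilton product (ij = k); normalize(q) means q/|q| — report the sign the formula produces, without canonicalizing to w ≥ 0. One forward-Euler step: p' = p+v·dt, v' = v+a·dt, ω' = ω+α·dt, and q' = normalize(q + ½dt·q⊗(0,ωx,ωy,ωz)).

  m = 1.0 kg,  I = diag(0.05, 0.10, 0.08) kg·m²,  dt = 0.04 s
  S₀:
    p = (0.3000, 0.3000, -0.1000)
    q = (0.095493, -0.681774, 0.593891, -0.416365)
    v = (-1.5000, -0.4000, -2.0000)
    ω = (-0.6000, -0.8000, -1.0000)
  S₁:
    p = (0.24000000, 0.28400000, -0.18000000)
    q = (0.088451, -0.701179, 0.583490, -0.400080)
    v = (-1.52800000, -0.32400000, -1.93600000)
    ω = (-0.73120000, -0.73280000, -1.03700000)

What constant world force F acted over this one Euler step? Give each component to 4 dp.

velocity change Δv = (-0.02800000, 0.07600000, 0.06400000)
m·(v₁−v₀)/dt = (-0.7000, 1.9000, 1.6000)

F = (-0.7000, 1.9000, 1.6000)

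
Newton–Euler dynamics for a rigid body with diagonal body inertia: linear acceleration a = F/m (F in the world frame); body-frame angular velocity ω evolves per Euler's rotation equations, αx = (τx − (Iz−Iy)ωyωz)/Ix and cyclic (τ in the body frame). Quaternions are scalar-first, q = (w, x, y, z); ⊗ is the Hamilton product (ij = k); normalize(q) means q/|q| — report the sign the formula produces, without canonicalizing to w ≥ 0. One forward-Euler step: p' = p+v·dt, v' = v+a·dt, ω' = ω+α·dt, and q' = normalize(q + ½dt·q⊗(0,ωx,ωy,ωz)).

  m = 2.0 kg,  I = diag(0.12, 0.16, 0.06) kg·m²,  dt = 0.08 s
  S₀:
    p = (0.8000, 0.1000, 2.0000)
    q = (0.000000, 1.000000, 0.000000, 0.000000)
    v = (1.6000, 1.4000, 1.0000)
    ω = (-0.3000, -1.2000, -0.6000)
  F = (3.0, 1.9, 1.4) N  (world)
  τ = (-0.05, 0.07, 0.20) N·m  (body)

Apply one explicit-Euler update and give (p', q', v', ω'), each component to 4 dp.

p' = (0.9280, 0.2120, 2.0800)
q' = (0.0120, 0.9985, 0.0240, -0.0479)
v' = (1.7200, 1.4760, 1.0560)
ω' = (-0.2853, -1.1704, -0.3525)

precession coupling ω×(Iω) = (-0.0720, 0.0108, 0.0144)
(τ − ω×Iω)/I = (0.1833, 0.3700, 3.0933)
ω + α·dt = (-0.2853, -1.1704, -0.3525)
Hamilton product q⊗(0,ω) = (0.3000000, 0.0000000, 0.6000000, -1.2000000)
updated quaternion q' = (0.0120, 0.9985, 0.0240, -0.0479)
p + v·dt = (0.9280, 0.2120, 2.0800)
new velocity v' = (1.7200, 1.4760, 1.0560)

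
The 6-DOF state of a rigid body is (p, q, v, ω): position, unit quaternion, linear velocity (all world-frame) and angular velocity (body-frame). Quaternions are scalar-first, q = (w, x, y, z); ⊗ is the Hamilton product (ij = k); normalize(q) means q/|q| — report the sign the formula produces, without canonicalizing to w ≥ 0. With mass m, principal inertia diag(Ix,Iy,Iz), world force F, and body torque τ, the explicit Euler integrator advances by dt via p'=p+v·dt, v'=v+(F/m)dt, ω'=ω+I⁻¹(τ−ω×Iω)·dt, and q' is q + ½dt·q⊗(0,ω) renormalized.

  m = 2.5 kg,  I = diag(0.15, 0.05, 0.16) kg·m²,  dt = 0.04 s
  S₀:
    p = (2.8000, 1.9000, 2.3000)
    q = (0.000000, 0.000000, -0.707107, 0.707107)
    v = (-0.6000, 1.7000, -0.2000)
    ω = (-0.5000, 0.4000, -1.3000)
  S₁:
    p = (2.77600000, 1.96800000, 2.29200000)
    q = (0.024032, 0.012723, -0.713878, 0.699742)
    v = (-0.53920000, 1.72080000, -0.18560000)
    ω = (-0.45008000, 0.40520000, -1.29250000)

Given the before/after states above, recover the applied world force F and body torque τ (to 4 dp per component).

F = (3.8000, 1.3000, 0.9000)
τ = (0.1300, 0.0000, 0.0500)

rate change Δω = (0.04992000, 0.00520000, 0.00750000)
gyro term ω₀×Iω₀ = (-0.0572, -0.0065, 0.0200)
τ = I·(Δω/dt) + ω₀×(Iω₀) = (0.1300, 0.0000, 0.0500)
v₁ − v₀ = (0.06080000, 0.02080000, 0.01440000)
applied force F = (3.8000, 1.3000, 0.9000)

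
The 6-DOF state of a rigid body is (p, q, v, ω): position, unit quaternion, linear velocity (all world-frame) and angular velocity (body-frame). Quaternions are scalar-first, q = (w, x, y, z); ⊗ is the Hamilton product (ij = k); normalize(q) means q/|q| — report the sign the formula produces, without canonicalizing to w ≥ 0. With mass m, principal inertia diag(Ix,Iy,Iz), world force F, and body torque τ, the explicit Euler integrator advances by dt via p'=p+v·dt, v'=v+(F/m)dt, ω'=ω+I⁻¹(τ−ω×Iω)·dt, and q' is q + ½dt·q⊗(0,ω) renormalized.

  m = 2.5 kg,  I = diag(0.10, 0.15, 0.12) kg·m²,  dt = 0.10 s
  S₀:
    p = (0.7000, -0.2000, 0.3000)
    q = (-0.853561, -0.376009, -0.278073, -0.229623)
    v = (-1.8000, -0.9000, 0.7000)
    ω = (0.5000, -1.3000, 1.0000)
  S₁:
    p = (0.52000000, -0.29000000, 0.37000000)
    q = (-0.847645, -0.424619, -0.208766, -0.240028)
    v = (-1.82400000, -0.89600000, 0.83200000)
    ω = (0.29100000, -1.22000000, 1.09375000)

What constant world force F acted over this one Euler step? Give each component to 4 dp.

v₁ − v₀ = (-0.02400000, 0.00400000, 0.13200000)
m·(v₁−v₀)/dt = (-0.6000, 0.1000, 3.3000)

F = (-0.6000, 0.1000, 3.3000)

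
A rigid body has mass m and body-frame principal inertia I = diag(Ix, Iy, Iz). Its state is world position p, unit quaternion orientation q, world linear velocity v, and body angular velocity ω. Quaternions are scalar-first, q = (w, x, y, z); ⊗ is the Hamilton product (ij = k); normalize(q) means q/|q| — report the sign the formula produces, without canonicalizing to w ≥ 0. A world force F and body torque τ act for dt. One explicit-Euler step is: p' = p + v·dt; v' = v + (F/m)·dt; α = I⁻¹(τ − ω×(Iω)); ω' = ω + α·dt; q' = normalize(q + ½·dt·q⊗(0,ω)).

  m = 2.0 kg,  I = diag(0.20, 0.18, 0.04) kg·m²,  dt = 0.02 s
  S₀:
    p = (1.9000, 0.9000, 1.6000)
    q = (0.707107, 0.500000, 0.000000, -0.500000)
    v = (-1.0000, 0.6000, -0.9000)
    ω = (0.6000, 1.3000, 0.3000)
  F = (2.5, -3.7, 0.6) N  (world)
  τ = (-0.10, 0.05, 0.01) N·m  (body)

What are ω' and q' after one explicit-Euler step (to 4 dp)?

ω' = (0.5955, 1.3024, 0.3128)
q' = (0.7055, 0.5107, 0.0047, -0.4913)

gyro term ω×Iω = (-0.0546, 0.0288, -0.0156)
(τ − ω×Iω)/I = (-0.2270, 0.1178, 0.6400)
new body rate ω' = (0.5955, 1.3024, 0.3128)
Hamilton product q⊗(0,ω) = (-0.1500000, 1.0742642, 0.4692391, 0.8621321)
q' = normalize(q + ½dt·q⊗(0,ω)) = (0.7055, 0.5107, 0.0047, -0.4913)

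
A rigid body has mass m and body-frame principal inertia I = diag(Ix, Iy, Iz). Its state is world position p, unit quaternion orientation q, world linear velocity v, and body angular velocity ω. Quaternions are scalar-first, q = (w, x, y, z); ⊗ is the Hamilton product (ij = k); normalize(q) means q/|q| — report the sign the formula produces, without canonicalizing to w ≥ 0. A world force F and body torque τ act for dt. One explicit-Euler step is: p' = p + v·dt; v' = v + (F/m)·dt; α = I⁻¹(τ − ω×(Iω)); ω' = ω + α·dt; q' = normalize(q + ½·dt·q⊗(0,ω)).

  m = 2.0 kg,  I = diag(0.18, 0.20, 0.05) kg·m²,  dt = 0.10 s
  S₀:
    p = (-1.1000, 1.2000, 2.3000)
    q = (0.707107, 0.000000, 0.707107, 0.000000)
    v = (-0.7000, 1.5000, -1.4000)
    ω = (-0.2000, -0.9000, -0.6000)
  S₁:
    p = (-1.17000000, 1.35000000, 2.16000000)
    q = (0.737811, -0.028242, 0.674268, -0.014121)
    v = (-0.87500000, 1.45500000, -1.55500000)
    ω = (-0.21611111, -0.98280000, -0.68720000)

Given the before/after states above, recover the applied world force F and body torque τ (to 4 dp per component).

F = (-3.5000, -0.9000, -3.1000)
τ = (-0.1100, -0.1500, -0.0400)

Δω = ω₁−ω₀ = (-0.01611111, -0.08280000, -0.08720000)
gyro term ω₀×Iω₀ = (-0.0810, 0.0156, 0.0036)
I·α + gyro = (-0.1100, -0.1500, -0.0400)
v₁ − v₀ = (-0.17500000, -0.04500000, -0.15500000)
m·(v₁−v₀)/dt = (-3.5000, -0.9000, -3.1000)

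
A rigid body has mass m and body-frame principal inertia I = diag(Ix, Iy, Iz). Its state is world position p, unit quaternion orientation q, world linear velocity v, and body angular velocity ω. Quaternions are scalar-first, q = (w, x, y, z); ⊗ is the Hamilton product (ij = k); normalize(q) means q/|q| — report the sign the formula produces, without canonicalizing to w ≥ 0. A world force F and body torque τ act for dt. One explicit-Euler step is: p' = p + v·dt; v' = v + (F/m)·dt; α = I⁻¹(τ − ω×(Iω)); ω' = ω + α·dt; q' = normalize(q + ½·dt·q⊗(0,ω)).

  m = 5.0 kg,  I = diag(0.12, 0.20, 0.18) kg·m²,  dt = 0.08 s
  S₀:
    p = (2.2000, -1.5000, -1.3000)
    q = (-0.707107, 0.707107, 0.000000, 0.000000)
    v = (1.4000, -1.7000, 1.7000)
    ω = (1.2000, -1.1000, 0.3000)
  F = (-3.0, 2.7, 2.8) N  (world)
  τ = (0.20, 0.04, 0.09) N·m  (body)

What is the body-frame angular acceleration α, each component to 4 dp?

gyro term ω×Iω = (0.0066, -0.0216, -0.1056)
(τ − ω×Iω)/I = (1.6117, 0.3080, 1.0867)

α = (1.6117, 0.3080, 1.0867)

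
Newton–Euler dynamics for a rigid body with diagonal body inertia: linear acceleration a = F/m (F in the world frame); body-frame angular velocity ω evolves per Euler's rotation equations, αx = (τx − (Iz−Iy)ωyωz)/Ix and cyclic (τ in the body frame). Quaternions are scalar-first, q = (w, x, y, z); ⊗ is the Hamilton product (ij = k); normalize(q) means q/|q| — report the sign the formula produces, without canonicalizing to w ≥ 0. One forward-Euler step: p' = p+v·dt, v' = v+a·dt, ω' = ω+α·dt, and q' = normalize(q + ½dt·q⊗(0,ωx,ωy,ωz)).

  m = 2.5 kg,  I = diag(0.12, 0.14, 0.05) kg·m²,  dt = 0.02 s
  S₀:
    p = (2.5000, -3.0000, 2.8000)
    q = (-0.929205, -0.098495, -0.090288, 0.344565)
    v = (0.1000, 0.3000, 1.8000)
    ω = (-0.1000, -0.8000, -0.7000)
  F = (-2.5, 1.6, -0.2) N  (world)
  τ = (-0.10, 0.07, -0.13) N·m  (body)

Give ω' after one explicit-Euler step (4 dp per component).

(τ − ω×Iω)/I = (-0.4133, 0.4650, -2.6320)
ω' = ω + α·dt = (-0.1083, -0.7907, -0.7526)

ω' = (-0.1083, -0.7907, -0.7526)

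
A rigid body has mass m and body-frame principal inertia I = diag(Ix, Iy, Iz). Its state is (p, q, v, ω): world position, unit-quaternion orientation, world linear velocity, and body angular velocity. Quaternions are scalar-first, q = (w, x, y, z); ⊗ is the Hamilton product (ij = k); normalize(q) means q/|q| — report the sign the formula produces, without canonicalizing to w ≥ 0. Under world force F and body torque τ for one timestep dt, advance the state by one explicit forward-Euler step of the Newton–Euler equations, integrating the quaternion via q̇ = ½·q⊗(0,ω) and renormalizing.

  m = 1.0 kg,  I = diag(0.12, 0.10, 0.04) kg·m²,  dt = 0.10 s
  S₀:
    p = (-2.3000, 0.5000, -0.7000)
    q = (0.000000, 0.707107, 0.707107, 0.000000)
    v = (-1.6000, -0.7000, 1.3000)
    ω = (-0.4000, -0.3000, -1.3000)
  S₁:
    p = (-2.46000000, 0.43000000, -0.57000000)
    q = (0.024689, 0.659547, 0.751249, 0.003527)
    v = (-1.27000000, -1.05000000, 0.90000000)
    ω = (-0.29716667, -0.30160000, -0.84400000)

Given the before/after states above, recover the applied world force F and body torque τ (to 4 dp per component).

ω₁ − ω₀ = (0.10283333, -0.00160000, 0.45600000)
precession coupling = (-0.0234, 0.0416, -0.0024)
I·α + gyro = (0.1000, 0.0400, 0.1800)
v₁ − v₀ = (0.33000000, -0.35000000, -0.40000000)
F = m·Δv/dt = (3.3000, -3.5000, -4.0000)

F = (3.3000, -3.5000, -4.0000)
τ = (0.1000, 0.0400, 0.1800)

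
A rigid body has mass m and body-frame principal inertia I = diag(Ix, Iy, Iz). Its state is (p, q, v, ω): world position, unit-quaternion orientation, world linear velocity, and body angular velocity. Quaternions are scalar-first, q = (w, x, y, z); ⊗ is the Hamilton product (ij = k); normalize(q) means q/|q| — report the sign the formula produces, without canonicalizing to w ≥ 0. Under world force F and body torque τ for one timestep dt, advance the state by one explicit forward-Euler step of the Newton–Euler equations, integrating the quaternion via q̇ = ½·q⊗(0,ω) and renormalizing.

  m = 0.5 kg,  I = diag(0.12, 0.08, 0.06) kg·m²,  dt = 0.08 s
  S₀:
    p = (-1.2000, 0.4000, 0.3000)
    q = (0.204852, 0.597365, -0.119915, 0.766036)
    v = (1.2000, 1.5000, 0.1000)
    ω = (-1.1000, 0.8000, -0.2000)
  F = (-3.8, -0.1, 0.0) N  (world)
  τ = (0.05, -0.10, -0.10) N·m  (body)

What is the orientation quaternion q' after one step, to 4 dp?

Hamilton product q⊗(0,ω) = (0.9062407, -0.8141830, -0.5592850, 0.3050151)
q + ½dt·q⊗(0,ω), renormalized = (0.2407, 0.5639, -0.1421, 0.7771)

q' = (0.2407, 0.5639, -0.1421, 0.7771)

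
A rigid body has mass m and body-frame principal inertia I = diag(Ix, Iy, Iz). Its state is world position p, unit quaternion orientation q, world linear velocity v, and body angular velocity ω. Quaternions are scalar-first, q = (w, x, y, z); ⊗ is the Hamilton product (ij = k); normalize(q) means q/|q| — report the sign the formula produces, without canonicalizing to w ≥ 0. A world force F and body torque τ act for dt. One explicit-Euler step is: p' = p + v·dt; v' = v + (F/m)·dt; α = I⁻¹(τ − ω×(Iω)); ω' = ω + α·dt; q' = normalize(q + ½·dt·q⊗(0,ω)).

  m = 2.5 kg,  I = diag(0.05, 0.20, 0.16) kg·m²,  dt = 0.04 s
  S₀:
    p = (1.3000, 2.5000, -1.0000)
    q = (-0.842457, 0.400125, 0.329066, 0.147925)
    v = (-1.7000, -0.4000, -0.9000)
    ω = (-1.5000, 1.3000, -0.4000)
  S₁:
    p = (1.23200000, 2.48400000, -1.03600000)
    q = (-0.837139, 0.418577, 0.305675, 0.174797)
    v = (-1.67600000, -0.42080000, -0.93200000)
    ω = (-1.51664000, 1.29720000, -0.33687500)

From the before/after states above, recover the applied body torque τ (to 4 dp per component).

rate change Δω = (-0.01664000, -0.00280000, 0.06312500)
τ = I·(Δω/dt) + ω₀×(Iω₀) = (0.0000, -0.0800, -0.0400)

τ = (0.0000, -0.0800, -0.0400)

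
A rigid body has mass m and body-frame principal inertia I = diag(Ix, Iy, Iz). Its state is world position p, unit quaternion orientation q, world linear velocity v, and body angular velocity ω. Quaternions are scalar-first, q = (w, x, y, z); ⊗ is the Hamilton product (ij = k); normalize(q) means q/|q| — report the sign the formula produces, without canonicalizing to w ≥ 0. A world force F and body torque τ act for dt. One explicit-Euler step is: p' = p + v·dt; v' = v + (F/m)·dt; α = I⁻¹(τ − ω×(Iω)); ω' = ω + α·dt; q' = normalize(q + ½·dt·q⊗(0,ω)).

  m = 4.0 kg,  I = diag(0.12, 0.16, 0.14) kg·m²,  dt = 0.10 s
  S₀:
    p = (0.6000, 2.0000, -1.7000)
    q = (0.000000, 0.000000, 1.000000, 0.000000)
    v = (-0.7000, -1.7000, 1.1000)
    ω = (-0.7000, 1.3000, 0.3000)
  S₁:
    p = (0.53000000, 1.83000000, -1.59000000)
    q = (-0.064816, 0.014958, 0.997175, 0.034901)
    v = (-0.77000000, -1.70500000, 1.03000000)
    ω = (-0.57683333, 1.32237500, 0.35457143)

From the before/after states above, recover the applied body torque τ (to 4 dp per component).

rate change Δω = (0.12316667, 0.02237500, 0.05457143)
τ = I·(Δω/dt) + ω₀×(Iω₀) = (0.1400, 0.0400, 0.0400)

τ = (0.1400, 0.0400, 0.0400)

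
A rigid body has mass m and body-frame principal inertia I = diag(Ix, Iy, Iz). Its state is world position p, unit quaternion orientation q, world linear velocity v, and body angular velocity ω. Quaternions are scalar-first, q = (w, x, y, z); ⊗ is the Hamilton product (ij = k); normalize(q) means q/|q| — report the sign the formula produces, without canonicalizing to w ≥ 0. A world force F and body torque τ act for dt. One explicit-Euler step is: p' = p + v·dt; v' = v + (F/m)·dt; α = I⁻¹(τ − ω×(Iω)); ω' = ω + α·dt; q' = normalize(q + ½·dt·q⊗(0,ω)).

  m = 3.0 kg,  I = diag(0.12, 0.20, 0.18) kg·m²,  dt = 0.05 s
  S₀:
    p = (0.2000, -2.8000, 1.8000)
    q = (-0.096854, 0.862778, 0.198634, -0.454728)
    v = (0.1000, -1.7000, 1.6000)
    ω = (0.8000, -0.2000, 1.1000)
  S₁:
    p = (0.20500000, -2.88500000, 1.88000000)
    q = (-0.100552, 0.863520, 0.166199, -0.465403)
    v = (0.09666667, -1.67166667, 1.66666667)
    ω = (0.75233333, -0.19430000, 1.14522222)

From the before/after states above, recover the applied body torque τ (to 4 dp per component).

Δω = ω₁−ω₀ = (-0.04766667, 0.00570000, 0.04522222)
precession coupling = (0.0044, -0.0528, -0.0128)
applied torque τ = (-0.1100, -0.0300, 0.1500)

τ = (-0.1100, -0.0300, 0.1500)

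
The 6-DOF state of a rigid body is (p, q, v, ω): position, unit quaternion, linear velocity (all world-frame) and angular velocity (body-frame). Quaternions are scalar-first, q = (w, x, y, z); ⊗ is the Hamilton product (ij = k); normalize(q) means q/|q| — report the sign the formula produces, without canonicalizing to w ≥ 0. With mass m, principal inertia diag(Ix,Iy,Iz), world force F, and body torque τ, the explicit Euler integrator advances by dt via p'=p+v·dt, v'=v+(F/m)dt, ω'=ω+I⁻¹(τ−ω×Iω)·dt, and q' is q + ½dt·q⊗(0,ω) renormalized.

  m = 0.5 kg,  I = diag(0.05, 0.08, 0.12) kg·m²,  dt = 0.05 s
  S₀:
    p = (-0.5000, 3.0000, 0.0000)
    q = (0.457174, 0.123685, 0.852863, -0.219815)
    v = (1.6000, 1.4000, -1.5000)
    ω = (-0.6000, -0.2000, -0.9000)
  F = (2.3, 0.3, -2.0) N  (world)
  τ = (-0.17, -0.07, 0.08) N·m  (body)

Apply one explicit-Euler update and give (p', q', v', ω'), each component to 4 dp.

p' = (-0.4200, 3.0700, -0.0750)
q' = (0.4582, 0.0965, 0.8563, -0.2178)
v' = (1.8300, 1.4300, -1.7000)
ω' = (-0.7772, -0.2201, -0.8682)

p + v·dt = (-0.4200, 3.0700, -0.0750)
v + (F/m)dt = (1.8300, 1.4300, -1.7000)
gyro term ω×Iω = (0.0072, -0.0378, 0.0036)
(τ − ω×Iω)/I = (-3.5440, -0.4025, 0.6367)
ω + α·dt = (-0.7772, -0.2201, -0.8682)
Hamilton product q⊗(0,ω) = (0.0469501, -1.0858441, 0.1517707, 0.0755242)
q' = normalize(q + ½dt·q⊗(0,ω)) = (0.4582, 0.0965, 0.8563, -0.2178)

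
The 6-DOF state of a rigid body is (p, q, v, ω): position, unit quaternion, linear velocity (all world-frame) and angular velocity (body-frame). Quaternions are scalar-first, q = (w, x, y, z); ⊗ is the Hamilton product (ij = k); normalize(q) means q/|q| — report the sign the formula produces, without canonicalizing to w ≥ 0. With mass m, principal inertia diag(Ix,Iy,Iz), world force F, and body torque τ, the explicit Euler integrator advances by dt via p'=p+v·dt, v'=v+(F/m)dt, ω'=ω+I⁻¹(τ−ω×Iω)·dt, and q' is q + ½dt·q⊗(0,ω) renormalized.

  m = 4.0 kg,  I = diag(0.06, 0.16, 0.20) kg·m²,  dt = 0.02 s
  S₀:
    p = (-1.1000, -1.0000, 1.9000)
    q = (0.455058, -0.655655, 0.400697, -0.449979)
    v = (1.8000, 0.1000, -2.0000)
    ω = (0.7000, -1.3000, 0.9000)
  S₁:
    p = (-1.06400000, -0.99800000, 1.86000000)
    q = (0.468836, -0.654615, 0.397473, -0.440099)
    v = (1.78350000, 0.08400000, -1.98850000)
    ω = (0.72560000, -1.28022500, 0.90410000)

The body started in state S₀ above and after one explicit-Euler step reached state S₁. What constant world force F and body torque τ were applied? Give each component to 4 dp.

ω₁ − ω₀ = (0.02560000, 0.01977500, 0.00410000)
ω₀×(Iω₀) = (-0.0468, -0.0882, -0.0910)
applied torque τ = (0.0300, 0.0700, -0.0500)
Δv = v₁−v₀ = (-0.01650000, -0.01600000, 0.01150000)
m·(v₁−v₀)/dt = (-3.3000, -3.2000, 2.3000)

F = (-3.3000, -3.2000, 2.3000)
τ = (0.0300, 0.0700, -0.0500)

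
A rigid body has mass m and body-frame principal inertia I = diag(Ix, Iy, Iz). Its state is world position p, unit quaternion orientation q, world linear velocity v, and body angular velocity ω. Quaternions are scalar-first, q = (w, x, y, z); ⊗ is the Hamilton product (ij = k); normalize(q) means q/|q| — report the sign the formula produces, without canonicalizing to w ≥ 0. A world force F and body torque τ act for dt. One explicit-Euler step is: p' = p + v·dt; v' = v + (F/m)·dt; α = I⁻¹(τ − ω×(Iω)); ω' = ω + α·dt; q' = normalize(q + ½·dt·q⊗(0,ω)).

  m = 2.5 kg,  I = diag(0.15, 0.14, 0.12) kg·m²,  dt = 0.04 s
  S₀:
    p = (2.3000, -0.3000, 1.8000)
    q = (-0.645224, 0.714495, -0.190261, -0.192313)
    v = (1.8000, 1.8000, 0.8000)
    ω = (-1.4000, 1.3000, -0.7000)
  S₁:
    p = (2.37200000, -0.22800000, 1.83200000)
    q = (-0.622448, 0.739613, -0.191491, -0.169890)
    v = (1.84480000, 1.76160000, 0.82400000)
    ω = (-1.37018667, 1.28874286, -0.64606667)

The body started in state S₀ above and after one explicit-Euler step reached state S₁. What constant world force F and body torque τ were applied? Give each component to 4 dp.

F = (2.8000, -2.4000, 1.5000)
τ = (0.1300, -0.0100, 0.1800)

velocity change Δv = (0.04480000, -0.03840000, 0.02400000)
m·(v₁−v₀)/dt = (2.8000, -2.4000, 1.5000)
Δω = ω₁−ω₀ = (0.02981333, -0.01125714, 0.05393333)
precession coupling = (0.0182, 0.0294, 0.0182)
I·α + gyro = (0.1300, -0.0100, 0.1800)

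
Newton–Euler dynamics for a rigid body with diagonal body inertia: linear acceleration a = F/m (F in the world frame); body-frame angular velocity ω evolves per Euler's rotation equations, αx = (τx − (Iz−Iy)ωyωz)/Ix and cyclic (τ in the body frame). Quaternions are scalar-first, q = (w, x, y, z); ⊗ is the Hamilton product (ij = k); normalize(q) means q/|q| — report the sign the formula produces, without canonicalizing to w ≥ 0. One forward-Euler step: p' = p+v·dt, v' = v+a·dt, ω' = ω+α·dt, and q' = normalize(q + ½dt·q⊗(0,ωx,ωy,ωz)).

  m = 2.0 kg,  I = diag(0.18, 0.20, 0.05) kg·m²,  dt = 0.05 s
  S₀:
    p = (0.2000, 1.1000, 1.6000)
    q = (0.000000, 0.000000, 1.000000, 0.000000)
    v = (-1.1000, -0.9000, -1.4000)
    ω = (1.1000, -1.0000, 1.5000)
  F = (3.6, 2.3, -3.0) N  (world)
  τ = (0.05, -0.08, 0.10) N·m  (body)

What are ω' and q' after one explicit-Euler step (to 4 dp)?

α = I⁻¹(τ − ω×Iω) = (-0.9722, -1.4725, 2.4400)
ω + α·dt = (1.0514, -1.0736, 1.6220)
q⊗(0,ω) = (1.0000000, 1.5000000, 0.0000000, -1.1000000)
updated quaternion q' = (0.0250, 0.0374, 0.9986, -0.0275)

ω' = (1.0514, -1.0736, 1.6220)
q' = (0.0250, 0.0374, 0.9986, -0.0275)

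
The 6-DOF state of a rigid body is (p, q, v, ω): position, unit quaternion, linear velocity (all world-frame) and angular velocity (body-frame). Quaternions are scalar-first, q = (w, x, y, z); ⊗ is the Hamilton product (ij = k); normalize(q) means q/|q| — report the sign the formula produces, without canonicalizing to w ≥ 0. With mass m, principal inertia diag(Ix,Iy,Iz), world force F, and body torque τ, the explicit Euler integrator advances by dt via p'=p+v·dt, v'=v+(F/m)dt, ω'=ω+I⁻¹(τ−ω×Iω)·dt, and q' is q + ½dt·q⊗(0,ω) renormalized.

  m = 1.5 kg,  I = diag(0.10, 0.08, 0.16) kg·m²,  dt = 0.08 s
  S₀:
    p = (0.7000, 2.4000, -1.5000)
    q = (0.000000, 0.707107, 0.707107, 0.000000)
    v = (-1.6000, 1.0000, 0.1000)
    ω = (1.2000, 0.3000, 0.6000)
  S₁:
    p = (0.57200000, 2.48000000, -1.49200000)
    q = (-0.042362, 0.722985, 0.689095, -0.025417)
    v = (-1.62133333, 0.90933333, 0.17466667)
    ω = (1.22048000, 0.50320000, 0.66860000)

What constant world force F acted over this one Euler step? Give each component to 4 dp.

Δv = v₁−v₀ = (-0.02133333, -0.09066667, 0.07466667)
F = m·Δv/dt = (-0.4000, -1.7000, 1.4000)

F = (-0.4000, -1.7000, 1.4000)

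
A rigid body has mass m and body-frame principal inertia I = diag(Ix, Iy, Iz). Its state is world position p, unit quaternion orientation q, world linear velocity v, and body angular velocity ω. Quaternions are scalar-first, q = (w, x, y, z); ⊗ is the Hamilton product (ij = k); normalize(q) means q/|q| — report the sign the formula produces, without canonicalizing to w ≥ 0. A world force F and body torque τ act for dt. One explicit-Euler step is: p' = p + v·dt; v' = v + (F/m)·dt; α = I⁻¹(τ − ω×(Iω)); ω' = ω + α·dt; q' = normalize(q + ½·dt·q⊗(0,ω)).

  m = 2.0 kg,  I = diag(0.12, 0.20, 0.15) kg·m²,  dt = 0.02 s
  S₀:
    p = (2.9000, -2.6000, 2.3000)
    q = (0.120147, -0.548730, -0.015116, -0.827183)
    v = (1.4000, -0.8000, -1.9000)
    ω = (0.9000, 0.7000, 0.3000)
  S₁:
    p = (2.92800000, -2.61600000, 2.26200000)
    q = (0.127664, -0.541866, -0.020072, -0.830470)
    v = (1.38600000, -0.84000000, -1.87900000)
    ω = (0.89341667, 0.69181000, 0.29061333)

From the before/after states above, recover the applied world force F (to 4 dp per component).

F = (-1.4000, -4.0000, 2.1000)

v₁ − v₀ = (-0.01400000, -0.04000000, 0.02100000)
F = m·Δv/dt = (-1.4000, -4.0000, 2.1000)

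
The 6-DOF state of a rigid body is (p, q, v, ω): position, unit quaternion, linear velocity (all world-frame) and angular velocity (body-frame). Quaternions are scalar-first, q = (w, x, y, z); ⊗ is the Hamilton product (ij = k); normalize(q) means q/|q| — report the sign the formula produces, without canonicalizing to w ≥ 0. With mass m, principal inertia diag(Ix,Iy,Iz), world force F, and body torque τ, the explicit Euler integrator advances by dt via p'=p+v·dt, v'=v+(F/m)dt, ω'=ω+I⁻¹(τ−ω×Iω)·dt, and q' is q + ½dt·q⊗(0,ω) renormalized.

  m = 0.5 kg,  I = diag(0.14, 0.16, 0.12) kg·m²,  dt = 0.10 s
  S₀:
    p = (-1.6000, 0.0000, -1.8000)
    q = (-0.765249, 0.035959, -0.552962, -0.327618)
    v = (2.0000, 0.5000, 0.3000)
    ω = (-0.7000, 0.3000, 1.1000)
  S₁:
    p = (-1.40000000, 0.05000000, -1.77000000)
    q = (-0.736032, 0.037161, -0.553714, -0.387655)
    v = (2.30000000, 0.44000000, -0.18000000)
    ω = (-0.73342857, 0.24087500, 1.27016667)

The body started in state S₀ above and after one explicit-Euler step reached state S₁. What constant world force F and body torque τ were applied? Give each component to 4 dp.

F = (1.5000, -0.3000, -2.4000)
τ = (-0.0600, -0.1100, 0.2000)

ω₁ − ω₀ = (-0.03342857, -0.05912500, 0.17016667)
precession coupling = (-0.0132, -0.0154, -0.0042)
τ = I·(Δω/dt) + ω₀×(Iω₀) = (-0.0600, -0.1100, 0.2000)
Δv = v₁−v₀ = (0.30000000, -0.06000000, -0.48000000)
F = m·Δv/dt = (1.5000, -0.3000, -2.4000)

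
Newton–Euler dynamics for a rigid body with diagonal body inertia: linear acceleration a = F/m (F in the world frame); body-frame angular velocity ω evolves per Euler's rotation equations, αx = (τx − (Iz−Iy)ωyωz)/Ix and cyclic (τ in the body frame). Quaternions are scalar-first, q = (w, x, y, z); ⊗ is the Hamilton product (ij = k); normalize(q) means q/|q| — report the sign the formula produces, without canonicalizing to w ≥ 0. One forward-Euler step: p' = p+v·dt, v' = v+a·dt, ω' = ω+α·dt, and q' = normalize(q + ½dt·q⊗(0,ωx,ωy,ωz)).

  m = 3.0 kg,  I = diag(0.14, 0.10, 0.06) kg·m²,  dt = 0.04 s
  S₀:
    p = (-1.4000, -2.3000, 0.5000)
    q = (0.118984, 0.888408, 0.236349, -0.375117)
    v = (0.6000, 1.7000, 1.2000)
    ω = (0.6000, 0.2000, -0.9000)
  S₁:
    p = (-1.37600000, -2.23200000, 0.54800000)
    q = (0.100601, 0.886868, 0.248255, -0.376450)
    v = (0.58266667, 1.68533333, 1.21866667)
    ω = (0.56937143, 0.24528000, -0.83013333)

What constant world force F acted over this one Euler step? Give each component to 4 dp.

F = (-1.3000, -1.1000, 1.4000)

velocity change Δv = (-0.01733333, -0.01466667, 0.01866667)
F = m·Δv/dt = (-1.3000, -1.1000, 1.4000)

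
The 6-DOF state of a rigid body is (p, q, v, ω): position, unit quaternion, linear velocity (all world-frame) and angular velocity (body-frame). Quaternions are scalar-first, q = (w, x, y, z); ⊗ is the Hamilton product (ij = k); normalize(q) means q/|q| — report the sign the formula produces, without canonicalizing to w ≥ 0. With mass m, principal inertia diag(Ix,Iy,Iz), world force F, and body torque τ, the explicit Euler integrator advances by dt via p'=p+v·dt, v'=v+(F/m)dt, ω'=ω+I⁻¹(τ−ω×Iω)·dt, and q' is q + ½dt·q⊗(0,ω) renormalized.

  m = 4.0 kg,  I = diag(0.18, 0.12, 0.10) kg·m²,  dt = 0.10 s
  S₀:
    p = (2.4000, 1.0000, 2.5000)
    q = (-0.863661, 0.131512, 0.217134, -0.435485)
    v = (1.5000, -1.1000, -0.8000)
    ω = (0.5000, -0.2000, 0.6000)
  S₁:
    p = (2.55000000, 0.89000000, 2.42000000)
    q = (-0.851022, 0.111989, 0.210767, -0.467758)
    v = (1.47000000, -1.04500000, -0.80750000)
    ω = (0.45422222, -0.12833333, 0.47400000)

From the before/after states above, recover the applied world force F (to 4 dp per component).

F = (-1.2000, 2.2000, -0.3000)

velocity change Δv = (-0.03000000, 0.05500000, -0.00750000)
F = m·Δv/dt = (-1.2000, 2.2000, -0.3000)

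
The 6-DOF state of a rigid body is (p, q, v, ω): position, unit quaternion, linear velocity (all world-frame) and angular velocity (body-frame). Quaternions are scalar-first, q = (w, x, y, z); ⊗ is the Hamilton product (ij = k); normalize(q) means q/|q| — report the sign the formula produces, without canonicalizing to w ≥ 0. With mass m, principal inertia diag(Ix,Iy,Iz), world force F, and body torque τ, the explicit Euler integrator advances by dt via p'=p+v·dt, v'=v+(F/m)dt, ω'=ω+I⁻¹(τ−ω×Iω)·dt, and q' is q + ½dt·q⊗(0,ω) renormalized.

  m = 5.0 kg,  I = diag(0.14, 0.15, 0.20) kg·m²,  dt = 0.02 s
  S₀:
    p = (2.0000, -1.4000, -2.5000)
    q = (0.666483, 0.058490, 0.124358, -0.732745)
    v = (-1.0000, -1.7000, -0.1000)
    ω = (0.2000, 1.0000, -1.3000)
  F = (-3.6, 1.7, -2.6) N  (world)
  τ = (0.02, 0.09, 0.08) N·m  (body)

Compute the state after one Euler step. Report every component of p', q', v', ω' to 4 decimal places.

p' = (1.9800, -1.4340, -2.5020)
q' = (0.6555, 0.0655, 0.1303, -0.7410)
v' = (-1.0144, -1.6932, -0.1104)
ω' = (0.2121, 1.0099, -1.2922)

linear accel F/m = (-0.7200, 0.3400, -0.5200)
p' = p + v·dt = (1.9800, -1.4340, -2.5020)
v + (F/m)dt = (-1.0144, -1.6932, -0.1104)
gyro term ω×Iω = (-0.0650, 0.0156, 0.0020)
(τ − ω×Iω)/I = (0.6071, 0.4960, 0.3900)
ω' = ω + α·dt = (0.2121, 1.0099, -1.2922)
2q̇ = q⊗(0,ω) = (-1.0886245, 0.7043762, 0.5959710, -0.8328095)
q + ½dt·q⊗(0,ω), renormalized = (0.6555, 0.0655, 0.1303, -0.7410)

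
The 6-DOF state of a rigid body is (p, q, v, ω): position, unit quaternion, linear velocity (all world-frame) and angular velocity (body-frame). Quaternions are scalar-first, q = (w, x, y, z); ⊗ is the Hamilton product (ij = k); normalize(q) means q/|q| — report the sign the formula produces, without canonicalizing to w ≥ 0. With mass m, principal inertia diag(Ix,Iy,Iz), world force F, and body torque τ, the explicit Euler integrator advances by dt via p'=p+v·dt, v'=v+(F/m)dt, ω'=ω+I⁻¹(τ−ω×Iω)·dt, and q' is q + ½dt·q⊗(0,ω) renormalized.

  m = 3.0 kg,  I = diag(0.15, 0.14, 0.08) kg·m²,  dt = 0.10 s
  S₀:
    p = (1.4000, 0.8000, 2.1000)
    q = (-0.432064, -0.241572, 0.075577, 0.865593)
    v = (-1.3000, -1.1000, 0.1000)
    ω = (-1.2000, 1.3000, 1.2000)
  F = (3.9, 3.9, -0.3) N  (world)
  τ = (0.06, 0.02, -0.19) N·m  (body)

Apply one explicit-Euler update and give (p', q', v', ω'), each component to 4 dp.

p' = (1.2700, 0.6900, 2.1100)
q' = (-0.5006, -0.2659, 0.0100, 0.8238)
v' = (-1.1700, -0.9700, 0.0900)
ω' = (-1.0976, 1.3863, 0.9430)

angular accel α = (1.0240, 0.8629, -2.5700)
new body rate ω' = (-1.0976, 1.3863, 0.9430)
2q̇ = q⊗(0,ω) = (-1.4268481, -0.5161017, -1.3105084, -0.7418280)
q + ½dt·q⊗(0,ω), renormalized = (-0.5006, -0.2659, 0.0100, 0.8238)
p' = p + v·dt = (1.2700, 0.6900, 2.1100)
new velocity v' = (-1.1700, -0.9700, 0.0900)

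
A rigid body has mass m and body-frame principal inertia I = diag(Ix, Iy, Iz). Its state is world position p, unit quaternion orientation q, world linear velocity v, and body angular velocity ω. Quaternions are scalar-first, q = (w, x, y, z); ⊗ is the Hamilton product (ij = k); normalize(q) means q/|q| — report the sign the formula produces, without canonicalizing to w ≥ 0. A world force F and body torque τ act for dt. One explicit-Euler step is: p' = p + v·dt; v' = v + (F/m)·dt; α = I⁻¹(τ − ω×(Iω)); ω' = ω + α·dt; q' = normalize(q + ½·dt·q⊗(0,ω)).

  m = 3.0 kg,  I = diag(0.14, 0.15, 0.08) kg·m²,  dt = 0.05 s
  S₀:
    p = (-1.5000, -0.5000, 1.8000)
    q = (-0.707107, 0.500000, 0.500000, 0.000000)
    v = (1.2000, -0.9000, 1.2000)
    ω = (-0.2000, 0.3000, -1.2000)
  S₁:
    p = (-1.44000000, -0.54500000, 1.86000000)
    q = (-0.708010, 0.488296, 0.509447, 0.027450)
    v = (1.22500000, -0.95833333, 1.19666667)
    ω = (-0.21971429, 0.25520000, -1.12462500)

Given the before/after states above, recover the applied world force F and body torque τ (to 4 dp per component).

F = (1.5000, -3.5000, -0.2000)
τ = (-0.0300, -0.1200, 0.1200)

rate change Δω = (-0.01971429, -0.04480000, 0.07537500)
gyro term ω₀×Iω₀ = (0.0252, 0.0144, -0.0006)
τ = I·(Δω/dt) + ω₀×(Iω₀) = (-0.0300, -0.1200, 0.1200)
v₁ − v₀ = (0.02500000, -0.05833333, -0.00333333)
applied force F = (1.5000, -3.5000, -0.2000)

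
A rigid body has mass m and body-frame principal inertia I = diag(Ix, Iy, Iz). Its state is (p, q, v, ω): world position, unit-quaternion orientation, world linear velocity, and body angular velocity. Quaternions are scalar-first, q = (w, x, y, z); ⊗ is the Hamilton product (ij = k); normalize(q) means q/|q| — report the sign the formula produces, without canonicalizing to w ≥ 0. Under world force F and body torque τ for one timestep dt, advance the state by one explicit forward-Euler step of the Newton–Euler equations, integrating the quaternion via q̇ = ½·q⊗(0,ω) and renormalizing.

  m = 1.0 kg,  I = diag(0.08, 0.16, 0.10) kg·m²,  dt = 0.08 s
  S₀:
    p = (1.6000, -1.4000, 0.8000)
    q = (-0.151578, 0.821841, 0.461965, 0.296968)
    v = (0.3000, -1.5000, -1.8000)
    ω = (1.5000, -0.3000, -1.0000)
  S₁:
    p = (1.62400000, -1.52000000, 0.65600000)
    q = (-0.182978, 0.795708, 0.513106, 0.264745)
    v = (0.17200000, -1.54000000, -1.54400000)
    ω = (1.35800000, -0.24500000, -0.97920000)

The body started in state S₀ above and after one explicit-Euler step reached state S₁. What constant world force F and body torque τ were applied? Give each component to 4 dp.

Δω = ω₁−ω₀ = (-0.14200000, 0.05500000, 0.02080000)
precession coupling = (-0.0180, 0.0300, -0.0360)
applied torque τ = (-0.1600, 0.1400, -0.0100)
v₁ − v₀ = (-0.12800000, -0.04000000, 0.25600000)
applied force F = (-1.6000, -0.5000, 3.2000)

F = (-1.6000, -0.5000, 3.2000)
τ = (-0.1600, 0.1400, -0.0100)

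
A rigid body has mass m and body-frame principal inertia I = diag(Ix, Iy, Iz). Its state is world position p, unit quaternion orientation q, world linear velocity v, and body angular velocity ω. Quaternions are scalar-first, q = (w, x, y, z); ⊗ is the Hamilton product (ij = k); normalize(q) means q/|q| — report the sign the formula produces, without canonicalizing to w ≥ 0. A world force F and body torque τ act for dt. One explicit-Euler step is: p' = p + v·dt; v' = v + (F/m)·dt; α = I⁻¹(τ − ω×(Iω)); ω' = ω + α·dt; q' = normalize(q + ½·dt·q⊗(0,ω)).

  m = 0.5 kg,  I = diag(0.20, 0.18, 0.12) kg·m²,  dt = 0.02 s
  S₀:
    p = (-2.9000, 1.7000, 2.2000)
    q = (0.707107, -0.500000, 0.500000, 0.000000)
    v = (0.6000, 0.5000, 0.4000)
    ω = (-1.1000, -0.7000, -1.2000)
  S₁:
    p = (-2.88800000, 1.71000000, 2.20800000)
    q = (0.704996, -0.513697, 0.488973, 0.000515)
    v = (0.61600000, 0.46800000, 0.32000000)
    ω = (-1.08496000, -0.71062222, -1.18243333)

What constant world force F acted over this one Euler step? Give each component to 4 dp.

F = (0.4000, -0.8000, -2.0000)

Δv = v₁−v₀ = (0.01600000, -0.03200000, -0.08000000)
m·(v₁−v₀)/dt = (0.4000, -0.8000, -2.0000)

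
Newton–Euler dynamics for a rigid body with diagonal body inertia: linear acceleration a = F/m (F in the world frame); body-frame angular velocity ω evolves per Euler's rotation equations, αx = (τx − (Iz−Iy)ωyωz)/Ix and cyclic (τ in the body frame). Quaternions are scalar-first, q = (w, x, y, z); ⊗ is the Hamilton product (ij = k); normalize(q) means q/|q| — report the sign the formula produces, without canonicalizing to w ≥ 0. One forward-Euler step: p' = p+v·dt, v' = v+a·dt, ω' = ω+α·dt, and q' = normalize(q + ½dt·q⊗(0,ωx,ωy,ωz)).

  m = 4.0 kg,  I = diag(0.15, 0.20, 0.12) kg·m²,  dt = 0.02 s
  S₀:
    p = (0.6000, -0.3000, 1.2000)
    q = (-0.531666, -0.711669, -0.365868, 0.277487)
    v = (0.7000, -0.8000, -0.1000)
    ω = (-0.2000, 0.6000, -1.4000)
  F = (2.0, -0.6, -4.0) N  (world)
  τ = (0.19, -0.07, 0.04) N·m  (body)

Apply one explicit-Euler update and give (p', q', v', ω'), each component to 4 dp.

a = F/m = (0.5000, -0.1500, -1.0000)
p' = p + v·dt = (0.6140, -0.3160, 1.1980)
v + (F/m)dt = (0.7100, -0.8030, -0.1200)
ω×(Iω) gyroscopic = (0.0672, 0.0084, -0.0060)
α = I⁻¹(τ − ω×Iω) = (0.8187, -0.3920, 0.3833)
new body rate ω' = (-0.1836, 0.5922, -1.3923)
2q̇ = q⊗(0,ω) = (0.4656688, 0.4520562, -1.3708336, 0.2441574)
updated quaternion q' = (-0.5269, -0.7071, -0.3795, 0.2799)

p' = (0.6140, -0.3160, 1.1980)
q' = (-0.5269, -0.7071, -0.3795, 0.2799)
v' = (0.7100, -0.8030, -0.1200)
ω' = (-0.1836, 0.5922, -1.3923)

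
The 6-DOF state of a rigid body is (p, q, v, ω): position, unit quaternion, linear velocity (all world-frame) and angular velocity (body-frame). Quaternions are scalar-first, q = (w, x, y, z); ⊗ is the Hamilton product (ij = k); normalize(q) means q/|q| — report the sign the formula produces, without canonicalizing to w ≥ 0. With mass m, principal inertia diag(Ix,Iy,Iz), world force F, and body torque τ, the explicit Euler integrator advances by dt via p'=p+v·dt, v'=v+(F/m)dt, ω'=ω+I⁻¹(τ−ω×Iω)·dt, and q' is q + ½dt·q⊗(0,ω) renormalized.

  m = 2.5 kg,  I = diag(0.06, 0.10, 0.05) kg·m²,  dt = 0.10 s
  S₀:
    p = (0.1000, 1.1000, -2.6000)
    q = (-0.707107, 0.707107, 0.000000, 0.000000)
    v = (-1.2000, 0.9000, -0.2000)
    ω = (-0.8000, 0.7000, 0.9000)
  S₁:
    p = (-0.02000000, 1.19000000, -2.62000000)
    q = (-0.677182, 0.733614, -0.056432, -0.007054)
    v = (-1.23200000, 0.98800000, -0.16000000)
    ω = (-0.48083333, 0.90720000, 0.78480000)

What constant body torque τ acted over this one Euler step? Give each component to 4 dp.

τ = (0.1600, 0.2000, -0.0800)

rate change Δω = (0.31916667, 0.20720000, -0.11520000)
applied torque τ = (0.1600, 0.2000, -0.0800)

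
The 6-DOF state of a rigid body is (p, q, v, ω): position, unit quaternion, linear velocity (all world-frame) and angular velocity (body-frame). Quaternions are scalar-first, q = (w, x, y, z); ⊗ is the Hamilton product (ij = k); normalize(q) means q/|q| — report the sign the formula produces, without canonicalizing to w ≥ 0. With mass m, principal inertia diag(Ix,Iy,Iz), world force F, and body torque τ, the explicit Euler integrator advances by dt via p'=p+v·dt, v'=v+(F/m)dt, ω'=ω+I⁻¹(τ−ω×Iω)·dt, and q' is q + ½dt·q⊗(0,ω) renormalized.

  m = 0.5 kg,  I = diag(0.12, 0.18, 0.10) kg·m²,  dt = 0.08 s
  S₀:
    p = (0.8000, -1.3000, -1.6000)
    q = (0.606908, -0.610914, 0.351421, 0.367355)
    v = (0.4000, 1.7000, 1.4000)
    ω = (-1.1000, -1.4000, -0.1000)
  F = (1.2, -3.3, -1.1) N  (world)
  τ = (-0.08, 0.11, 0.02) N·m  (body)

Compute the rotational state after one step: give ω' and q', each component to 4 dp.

precession coupling ω×(Iω) = (-0.0112, 0.0022, 0.0924)
angular accel α = (-0.5733, 0.5989, -0.7240)
new body rate ω' = (-1.1459, -1.3521, -0.1579)
Hamilton product q⊗(0,ω) = (-0.1432805, -0.1884439, -1.3148531, 1.1811519)
q' = normalize(q + ½dt·q⊗(0,ω)) = (0.5997, -0.6169, 0.2981, 0.4136)

ω' = (-1.1459, -1.3521, -0.1579)
q' = (0.5997, -0.6169, 0.2981, 0.4136)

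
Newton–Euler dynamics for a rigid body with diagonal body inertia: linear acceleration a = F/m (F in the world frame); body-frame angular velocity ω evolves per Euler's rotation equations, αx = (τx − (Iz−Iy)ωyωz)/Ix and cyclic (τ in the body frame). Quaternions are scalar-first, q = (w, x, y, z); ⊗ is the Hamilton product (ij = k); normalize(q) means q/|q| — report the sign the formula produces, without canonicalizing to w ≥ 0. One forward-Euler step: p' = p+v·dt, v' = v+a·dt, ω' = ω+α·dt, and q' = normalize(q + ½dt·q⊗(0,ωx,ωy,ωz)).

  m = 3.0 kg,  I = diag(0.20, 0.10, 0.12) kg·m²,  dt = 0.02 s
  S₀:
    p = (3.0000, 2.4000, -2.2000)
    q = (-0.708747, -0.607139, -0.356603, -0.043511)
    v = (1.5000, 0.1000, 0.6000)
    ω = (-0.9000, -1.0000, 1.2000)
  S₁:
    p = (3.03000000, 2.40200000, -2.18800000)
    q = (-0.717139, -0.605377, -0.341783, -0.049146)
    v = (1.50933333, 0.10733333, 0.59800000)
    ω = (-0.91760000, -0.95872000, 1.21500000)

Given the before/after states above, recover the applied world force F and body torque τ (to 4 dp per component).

velocity change Δv = (0.00933333, 0.00733333, -0.00200000)
applied force F = (1.4000, 1.1000, -0.3000)
ω₁ − ω₀ = (-0.01760000, 0.04128000, 0.01500000)
gyro term ω₀×Iω₀ = (-0.0240, -0.0864, -0.0900)
τ = I·(Δω/dt) + ω₀×(Iω₀) = (-0.2000, 0.1200, 0.0000)

F = (1.4000, 1.1000, -0.3000)
τ = (-0.2000, 0.1200, 0.0000)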